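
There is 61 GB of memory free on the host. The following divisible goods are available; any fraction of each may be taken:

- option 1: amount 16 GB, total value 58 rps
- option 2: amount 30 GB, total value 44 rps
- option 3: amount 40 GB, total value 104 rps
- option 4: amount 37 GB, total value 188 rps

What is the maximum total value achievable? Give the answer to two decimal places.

266.80

Take in order of value per unit:
- option 4 (188/37 per unit): all 37 → value 188, running total 188.00
- option 1 (58/16 per unit): all 16 → value 58, running total 246.00
- option 3 (104/40 per unit): 8 of 40 → value 8×104/40 = 20.8000, running total 266.80
Total 266.80.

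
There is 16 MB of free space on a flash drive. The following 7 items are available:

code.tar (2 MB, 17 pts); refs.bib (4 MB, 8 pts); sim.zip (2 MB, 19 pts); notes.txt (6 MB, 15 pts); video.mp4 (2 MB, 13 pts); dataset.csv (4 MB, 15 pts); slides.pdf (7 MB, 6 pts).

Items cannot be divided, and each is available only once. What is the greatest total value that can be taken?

79 pts

Check high-value combinations within 16 MB:
- code.tar+sim.zip+notes.txt+video.mp4+dataset.csv: size 2+2+6+2+4=16, value 17+19+15+13+15=79
- code.tar+refs.bib+sim.zip+video.mp4+dataset.csv: size 2+4+2+2+4=14, value 17+8+19+13+15=72
- code.tar+refs.bib+sim.zip+notes.txt+video.mp4: size 2+4+2+6+2=16, value 17+8+19+15+13=72
- code.tar+sim.zip+notes.txt+dataset.csv: size 2+2+6+4=14, value 17+19+15+15=66
Best: 79 pts.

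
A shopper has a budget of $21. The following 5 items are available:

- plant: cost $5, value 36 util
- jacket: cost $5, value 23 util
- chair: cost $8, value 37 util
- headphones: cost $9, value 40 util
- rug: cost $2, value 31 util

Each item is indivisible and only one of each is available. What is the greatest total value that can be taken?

130 util

This is a 0/1 knapsack; check combinations near the capacity.
- plant+jacket+headphones+rug: cost 5+5+9+2=21, value 36+23+40+31=130
- plant+jacket+chair+rug: cost 5+5+8+2=20, value 36+23+37+31=127
- chair+headphones+rug: cost 8+9+2=19, value 37+40+31=108
- plant+headphones+rug: cost 5+9+2=16, value 36+40+31=107
- plant+chair+rug: cost 5+8+2=15, value 36+37+31=104
Best: 130 util.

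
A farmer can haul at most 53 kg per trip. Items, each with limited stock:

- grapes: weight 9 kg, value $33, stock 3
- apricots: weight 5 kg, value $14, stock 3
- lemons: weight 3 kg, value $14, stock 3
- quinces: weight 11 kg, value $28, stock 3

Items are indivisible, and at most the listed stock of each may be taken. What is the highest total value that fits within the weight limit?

Top feasible selections:
- 3×grapes + 3×apricots + 3×lemons: weight 51, value 183
- 3×grapes + 1×apricots + 3×lemons + 1×quinces: weight 52, value 183
- 2×grapes + 3×apricots + 3×lemons + 1×quinces: weight 53, value 178
Best: $183.

$183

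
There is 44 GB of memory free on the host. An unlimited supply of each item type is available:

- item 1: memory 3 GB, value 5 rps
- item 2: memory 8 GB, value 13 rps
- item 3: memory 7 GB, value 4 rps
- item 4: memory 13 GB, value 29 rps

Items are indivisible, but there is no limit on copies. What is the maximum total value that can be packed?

92 rps

Best value-per-unit is item 4 at 29/13; filling with it alone gives 3×29 = 87.
Optimal mix: 1×item 1 + 3×item 4 → memory 42, value 92.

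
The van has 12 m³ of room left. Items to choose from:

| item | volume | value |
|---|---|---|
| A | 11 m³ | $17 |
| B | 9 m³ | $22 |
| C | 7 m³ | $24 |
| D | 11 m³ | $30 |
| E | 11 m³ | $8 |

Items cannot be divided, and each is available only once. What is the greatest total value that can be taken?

$30

This is a 0/1 knapsack; check combinations near the capacity.
- D: volume 11, value 30
- C: volume 7, value 24
- B: volume 9, value 22
Best: $30.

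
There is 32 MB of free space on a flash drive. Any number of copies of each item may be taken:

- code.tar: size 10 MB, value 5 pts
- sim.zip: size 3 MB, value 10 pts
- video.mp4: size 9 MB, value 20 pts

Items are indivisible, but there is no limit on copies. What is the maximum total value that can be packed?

100 pts

Best value-per-unit is sim.zip at 10/3, and filling with it alone uses size 10×3=30. No mix of the others beats 10×10 = 100.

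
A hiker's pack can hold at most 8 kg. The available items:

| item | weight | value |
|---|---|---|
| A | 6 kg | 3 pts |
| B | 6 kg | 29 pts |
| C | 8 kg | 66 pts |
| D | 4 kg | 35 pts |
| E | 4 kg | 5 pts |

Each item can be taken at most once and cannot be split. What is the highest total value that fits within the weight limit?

Check high-value combinations within 8 kg:
- C: weight 8, value 66
- D+E: weight 4+4=8, value 35+5=40
- D: weight 4, value 35
Best: 66 pts.

66 pts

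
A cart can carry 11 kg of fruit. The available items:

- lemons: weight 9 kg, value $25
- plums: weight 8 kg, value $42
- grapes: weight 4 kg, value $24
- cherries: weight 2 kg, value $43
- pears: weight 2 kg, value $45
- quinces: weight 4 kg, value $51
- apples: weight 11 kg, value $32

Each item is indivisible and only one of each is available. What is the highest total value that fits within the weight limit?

This is a 0/1 knapsack; check combinations near the capacity.
- cherries+pears+quinces: weight 2+2+4=8, value 43+45+51=139
- grapes+pears+quinces: weight 4+2+4=10, value 24+45+51=120
- grapes+cherries+quinces: weight 4+2+4=10, value 24+43+51=118
Best: $139.

$139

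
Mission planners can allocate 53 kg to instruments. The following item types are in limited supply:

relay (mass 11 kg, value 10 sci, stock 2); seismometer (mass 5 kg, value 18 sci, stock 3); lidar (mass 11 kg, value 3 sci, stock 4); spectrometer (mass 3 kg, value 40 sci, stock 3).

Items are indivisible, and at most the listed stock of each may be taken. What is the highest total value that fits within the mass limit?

194 sci

Best selections within mass 53 and stock limits:
- 2×relay + 3×seismometer + 3×spectrometer: mass 46, value 194
- 1×relay + 3×seismometer + 1×lidar + 3×spectrometer: mass 46, value 187
- 1×relay + 3×seismometer + 3×spectrometer: mass 35, value 184
Best: 194 sci.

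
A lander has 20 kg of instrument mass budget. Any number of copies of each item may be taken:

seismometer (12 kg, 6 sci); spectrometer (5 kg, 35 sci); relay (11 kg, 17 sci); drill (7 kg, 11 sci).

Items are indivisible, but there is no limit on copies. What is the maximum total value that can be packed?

Best value-per-unit is spectrometer at 35/5, and filling with it alone uses mass 4×5=20. No mix of the others beats 4×35 = 140.

140 sci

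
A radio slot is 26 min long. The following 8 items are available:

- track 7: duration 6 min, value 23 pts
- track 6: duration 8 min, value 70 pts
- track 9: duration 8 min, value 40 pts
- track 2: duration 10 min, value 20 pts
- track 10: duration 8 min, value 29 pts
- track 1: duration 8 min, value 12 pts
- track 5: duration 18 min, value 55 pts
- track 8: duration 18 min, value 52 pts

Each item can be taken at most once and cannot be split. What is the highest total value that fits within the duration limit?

Check high-value combinations within 26 min:
- track 6+track 9+track 10: duration 8+8+8=24, value 70+40+29=139
- track 7+track 6+track 9: duration 6+8+8=22, value 23+70+40=133
- track 6+track 9+track 2: duration 8+8+10=26, value 70+40+20=130
- track 6+track 5: duration 8+18=26, value 70+55=125
Best: 139 pts.

139 pts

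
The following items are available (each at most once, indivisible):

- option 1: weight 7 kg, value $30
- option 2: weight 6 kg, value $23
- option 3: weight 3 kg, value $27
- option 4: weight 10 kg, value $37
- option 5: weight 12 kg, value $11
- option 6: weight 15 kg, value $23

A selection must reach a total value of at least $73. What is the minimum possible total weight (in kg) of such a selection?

16

Subsets with value ≥ 73, sorted by total weight:
- option 1+option 2+option 3: weight 16, value 80
- option 2+option 3+option 4: weight 19, value 87
- option 1+option 3+option 4: weight 20, value 94
Minimum weight: 16 kg.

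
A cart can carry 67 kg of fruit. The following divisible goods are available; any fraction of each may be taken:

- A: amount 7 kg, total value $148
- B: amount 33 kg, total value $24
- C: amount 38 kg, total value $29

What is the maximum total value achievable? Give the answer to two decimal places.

193.00

Take in order of value per unit:
- A (148/7 per unit): all 7 → value 148, running total 148.00
- C (29/38 per unit): all 38 → value 29, running total 177.00
- B (24/33 per unit): 22 of 33 → value 22×24/33 = 16.0000, running total 193.00
Total 193.00.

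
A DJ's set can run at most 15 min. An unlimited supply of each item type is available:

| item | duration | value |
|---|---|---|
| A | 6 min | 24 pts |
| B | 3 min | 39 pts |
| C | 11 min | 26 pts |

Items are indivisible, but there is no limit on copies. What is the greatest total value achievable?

195 pts

Best value-per-unit is B at 39/3, and filling with it alone uses duration 5×3=15. No mix of the others beats 5×39 = 195.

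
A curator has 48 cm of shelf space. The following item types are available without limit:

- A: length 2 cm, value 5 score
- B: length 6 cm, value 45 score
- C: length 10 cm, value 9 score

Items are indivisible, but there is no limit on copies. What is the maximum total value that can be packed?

Best value-per-unit is B at 45/6, and filling with it alone uses length 8×6=48. No mix of the others beats 8×45 = 360.

360 score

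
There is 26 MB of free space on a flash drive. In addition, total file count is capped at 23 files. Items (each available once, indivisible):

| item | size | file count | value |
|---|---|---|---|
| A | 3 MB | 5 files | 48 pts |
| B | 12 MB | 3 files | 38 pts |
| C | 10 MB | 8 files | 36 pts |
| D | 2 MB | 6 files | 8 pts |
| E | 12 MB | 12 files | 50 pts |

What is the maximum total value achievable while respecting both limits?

122 pts

Feasible sets respecting both limits:
- A+B+C: size 25, file count 16, value 122
- A+D+E: size 17, file count 23, value 106
- A+E: size 15, file count 17, value 98
- B+D+E: size 26, file count 21, value 96
Best: 122 pts.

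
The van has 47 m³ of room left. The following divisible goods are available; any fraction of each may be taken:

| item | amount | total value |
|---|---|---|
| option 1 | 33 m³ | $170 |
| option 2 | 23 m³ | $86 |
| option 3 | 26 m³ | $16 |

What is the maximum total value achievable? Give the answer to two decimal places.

222.35

Take in order of value per unit:
- option 1 (170/33 per unit): all 33 → value 170, running total 170.00
- option 2 (86/23 per unit): 14 of 23 → value 14×86/23 = 52.3478, running total 222.35
Total 222.35.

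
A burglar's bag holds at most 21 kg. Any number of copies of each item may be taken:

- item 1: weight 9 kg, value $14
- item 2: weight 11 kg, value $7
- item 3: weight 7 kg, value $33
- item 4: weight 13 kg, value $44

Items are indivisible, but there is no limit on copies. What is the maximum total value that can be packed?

Best value-per-unit is item 3 at 33/7, and filling with it alone uses weight 3×7=21. No mix of the others beats 3×33 = 99.

$99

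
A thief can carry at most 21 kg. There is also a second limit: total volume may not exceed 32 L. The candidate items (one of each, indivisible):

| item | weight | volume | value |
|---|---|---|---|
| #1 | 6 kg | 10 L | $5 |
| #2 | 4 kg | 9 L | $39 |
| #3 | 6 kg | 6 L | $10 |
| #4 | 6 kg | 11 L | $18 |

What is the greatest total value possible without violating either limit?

Feasible sets respecting both limits:
- #2+#3+#4: weight 16, volume 26, value 67
- #1+#2+#4: weight 16, volume 30, value 62
- #2+#4: weight 10, volume 20, value 57
- #1+#2+#3: weight 16, volume 25, value 54
Best: $67.

$67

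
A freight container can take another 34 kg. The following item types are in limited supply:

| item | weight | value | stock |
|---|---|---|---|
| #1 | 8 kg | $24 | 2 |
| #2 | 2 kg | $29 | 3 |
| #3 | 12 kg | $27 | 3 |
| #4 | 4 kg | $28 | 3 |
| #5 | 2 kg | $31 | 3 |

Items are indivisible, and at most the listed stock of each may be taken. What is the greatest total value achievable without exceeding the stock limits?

$288

Best selections within weight 34 and stock limits:
- 1×#1 + 3×#2 + 3×#4 + 3×#5: weight 32, value 288
- 3×#2 + 3×#4 + 3×#5: weight 24, value 264
- 3×#2 + 1×#3 + 2×#4 + 3×#5: weight 32, value 263
- 2×#2 + 1×#3 + 3×#4 + 3×#5: weight 34, value 262
Best: $288.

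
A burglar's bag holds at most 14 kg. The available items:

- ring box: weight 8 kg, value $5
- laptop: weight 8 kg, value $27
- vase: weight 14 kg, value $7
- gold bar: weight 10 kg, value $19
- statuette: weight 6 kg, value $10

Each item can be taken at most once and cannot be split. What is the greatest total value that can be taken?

$37

This is a 0/1 knapsack; check combinations near the capacity.
- laptop+statuette: weight 8+6=14, value 27+10=37
- laptop: weight 8, value 27
- gold bar: weight 10, value 19
- ring box+statuette: weight 8+6=14, value 5+10=15
Best: $37.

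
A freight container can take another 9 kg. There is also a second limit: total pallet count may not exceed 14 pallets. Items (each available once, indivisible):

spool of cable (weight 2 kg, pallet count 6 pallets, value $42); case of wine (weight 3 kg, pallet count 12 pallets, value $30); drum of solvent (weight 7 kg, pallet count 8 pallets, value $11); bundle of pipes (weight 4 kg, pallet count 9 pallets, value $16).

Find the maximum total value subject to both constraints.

Feasible sets respecting both limits:
- spool of cable+drum of solvent: weight 9, pallet count 14, value 53
- spool of cable: weight 2, pallet count 6, value 42
- case of wine: weight 3, pallet count 12, value 30
- bundle of pipes: weight 4, pallet count 9, value 16
Best: $53.

$53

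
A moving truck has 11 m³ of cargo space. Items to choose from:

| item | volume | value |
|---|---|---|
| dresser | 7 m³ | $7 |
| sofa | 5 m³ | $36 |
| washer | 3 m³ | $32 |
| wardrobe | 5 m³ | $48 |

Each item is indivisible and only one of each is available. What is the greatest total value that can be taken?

$84

This is a 0/1 knapsack; check combinations near the capacity.
- sofa+wardrobe: volume 5+5=10, value 36+48=84
- washer+wardrobe: volume 3+5=8, value 32+48=80
- sofa+washer: volume 5+3=8, value 36+32=68
- wardrobe: volume 5, value 48
- dresser+washer: volume 7+3=10, value 7+32=39
Best: $84.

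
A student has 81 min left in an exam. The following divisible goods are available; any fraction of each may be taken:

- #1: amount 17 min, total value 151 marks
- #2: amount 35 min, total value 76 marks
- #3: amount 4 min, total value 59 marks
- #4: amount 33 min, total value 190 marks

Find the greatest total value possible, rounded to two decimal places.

458.63

Take in order of value per unit:
- #3 (59/4 per unit): all 4 → value 59, running total 59.00
- #1 (151/17 per unit): all 17 → value 151, running total 210.00
- #4 (190/33 per unit): all 33 → value 190, running total 400.00
- #2 (76/35 per unit): 27 of 35 → value 27×76/35 = 58.6286, running total 458.63
Total 458.63.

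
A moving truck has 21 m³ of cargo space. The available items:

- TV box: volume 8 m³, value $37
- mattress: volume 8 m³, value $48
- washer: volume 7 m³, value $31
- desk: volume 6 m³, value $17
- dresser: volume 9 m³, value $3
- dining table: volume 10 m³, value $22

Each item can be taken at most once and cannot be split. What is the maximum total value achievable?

Check high-value combinations within 21 m³:
- mattress+washer+desk: volume 8+7+6=21, value 48+31+17=96
- TV box+mattress: volume 8+8=16, value 37+48=85
- TV box+washer+desk: volume 8+7+6=21, value 37+31+17=85
- mattress+washer: volume 8+7=15, value 48+31=79
Best: $96.

$96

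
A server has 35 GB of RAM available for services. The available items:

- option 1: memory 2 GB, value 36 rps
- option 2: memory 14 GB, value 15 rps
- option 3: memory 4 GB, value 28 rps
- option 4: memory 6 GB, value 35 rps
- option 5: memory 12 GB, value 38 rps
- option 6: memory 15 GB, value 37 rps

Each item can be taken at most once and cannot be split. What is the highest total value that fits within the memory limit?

146 rps

Check high-value combinations within 35 GB:
- option 1+option 4+option 5+option 6: memory 2+6+12+15=35, value 36+35+38+37=146
- option 1+option 3+option 5+option 6: memory 2+4+12+15=33, value 36+28+38+37=139
- option 1+option 3+option 4+option 5: memory 2+4+6+12=24, value 36+28+35+38=137
- option 1+option 3+option 4+option 6: memory 2+4+6+15=27, value 36+28+35+37=136
Best: 146 rps.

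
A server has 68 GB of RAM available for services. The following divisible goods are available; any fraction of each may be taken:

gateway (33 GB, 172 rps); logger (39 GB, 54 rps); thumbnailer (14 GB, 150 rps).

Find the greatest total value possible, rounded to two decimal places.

Take in order of value per unit:
- thumbnailer (150/14 per unit): all 14 → value 150, running total 150.00
- gateway (172/33 per unit): all 33 → value 172, running total 322.00
- logger (54/39 per unit): 21 of 39 → value 21×54/39 = 29.0769, running total 351.08
Total 351.08.

351.08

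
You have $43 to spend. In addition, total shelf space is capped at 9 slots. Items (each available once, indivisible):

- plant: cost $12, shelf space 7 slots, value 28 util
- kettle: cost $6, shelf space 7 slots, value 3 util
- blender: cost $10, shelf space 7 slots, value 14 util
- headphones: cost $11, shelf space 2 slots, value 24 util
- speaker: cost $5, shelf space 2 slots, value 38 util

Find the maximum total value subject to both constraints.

Feasible sets respecting both limits:
- plant+speaker: cost 17, shelf space 9, value 66
- headphones+speaker: cost 16, shelf space 4, value 62
- plant+headphones: cost 23, shelf space 9, value 52
Best: 66 util.

66 util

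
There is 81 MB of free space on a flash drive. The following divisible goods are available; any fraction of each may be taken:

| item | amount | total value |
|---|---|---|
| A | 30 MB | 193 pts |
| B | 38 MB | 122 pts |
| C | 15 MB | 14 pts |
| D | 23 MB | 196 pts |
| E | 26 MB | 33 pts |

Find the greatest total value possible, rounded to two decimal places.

Take in order of value per unit:
- D (196/23 per unit): all 23 → value 196, running total 196.00
- A (193/30 per unit): all 30 → value 193, running total 389.00
- B (122/38 per unit): 28 of 38 → value 28×122/38 = 89.8947, running total 478.89
Total 478.89.

478.89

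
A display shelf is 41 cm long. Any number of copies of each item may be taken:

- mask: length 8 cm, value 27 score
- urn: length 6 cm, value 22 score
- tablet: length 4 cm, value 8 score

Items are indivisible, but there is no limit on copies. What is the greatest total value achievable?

142 score

Best value-per-unit is urn at 22/6; filling with it alone gives 6×22 = 132.
Optimal mix: 2×mask + 4×urn → length 40, value 142.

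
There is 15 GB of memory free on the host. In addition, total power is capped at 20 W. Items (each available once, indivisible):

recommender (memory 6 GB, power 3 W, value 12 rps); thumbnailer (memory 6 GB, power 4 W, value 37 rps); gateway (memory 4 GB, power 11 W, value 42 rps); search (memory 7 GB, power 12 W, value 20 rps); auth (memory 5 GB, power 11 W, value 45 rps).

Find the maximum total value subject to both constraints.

82 rps

Feasible sets respecting both limits:
- thumbnailer+auth: memory 11, power 15, value 82
- thumbnailer+gateway: memory 10, power 15, value 79
- thumbnailer+search: memory 13, power 16, value 57
- recommender+auth: memory 11, power 14, value 57
Best: 82 rps.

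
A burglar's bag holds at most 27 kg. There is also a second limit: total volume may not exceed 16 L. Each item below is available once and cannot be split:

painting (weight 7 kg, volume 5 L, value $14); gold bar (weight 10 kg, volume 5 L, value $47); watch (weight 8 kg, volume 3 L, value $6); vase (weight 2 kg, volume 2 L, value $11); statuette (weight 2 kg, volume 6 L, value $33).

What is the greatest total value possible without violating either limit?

$97

Feasible sets respecting both limits:
- gold bar+watch+vase+statuette: weight 22, volume 16, value 97
- painting+gold bar+statuette: weight 19, volume 16, value 94
- gold bar+vase+statuette: weight 14, volume 13, value 91
- gold bar+watch+statuette: weight 20, volume 14, value 86
Best: $97.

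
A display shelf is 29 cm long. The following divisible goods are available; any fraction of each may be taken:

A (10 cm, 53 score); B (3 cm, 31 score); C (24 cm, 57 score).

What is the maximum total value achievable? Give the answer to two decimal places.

Take in order of value per unit:
- B (31/3 per unit): all 3 → value 31, running total 31.00
- A (53/10 per unit): all 10 → value 53, running total 84.00
- C (57/24 per unit): 16 of 24 → value 16×57/24 = 38.0000, running total 122.00
Total 122.00.

122.00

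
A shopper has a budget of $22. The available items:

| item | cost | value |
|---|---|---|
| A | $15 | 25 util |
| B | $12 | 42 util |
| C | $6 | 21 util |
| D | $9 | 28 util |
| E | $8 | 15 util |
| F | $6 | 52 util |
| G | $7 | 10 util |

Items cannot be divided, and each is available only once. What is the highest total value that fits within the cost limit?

This is a 0/1 knapsack; check combinations near the capacity.
- C+D+F: cost 6+9+6=21, value 21+28+52=101
- B+F: cost 12+6=18, value 42+52=94
- D+F+G: cost 9+6+7=22, value 28+52+10=90
- C+E+F: cost 6+8+6=20, value 21+15+52=88
- C+F+G: cost 6+6+7=19, value 21+52+10=83
Best: 101 util.

101 util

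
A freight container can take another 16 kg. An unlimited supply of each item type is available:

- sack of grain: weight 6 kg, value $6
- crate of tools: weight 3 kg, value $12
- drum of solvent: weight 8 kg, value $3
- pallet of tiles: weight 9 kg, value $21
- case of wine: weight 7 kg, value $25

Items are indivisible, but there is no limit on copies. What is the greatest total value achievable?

Best value-per-unit is crate of tools at 12/3; filling with it alone gives 5×12 = 60.
Optimal mix: 3×crate of tools + 1×case of wine → weight 16, value 61.

$61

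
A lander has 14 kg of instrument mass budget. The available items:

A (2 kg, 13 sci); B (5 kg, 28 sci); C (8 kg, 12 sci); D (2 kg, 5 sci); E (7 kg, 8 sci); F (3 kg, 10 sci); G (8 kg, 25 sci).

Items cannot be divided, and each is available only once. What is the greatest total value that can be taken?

56 sci

Check high-value combinations within 14 kg:
- A+B+D+F: mass 2+5+2+3=12, value 13+28+5+10=56
- B+G: mass 5+8=13, value 28+25=53
- A+B+F: mass 2+5+3=10, value 13+28+10=51
Best: 56 sci.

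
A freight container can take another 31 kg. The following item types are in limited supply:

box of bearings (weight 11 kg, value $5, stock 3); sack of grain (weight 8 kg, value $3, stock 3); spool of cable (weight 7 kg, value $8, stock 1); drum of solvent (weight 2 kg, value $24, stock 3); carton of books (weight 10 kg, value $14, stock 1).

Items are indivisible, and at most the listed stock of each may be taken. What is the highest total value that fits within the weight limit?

$97

Top feasible selections:
- 1×sack of grain + 1×spool of cable + 3×drum of solvent + 1×carton of books: weight 31, value 97
- 1×spool of cable + 3×drum of solvent + 1×carton of books: weight 23, value 94
Best: $97.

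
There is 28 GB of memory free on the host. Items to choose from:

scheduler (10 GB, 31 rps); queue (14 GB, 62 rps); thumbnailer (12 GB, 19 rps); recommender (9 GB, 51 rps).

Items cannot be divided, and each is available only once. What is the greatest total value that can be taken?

Check high-value combinations within 28 GB:
- queue+recommender: memory 14+9=23, value 62+51=113
- scheduler+queue: memory 10+14=24, value 31+62=93
- scheduler+recommender: memory 10+9=19, value 31+51=82
- queue+thumbnailer: memory 14+12=26, value 62+19=81
- thumbnailer+recommender: memory 12+9=21, value 19+51=70
Best: 113 rps.

113 rps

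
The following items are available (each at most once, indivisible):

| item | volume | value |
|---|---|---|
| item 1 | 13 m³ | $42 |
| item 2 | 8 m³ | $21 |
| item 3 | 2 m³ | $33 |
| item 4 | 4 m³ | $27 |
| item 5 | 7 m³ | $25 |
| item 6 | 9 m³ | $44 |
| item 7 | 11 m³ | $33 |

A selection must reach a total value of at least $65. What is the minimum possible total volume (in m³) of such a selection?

11

Subsets with value ≥ 65, sorted by total volume:
- item 3+item 6: volume 11, value 77
- item 3+item 4+item 5: volume 13, value 85
Minimum volume: 11 m³.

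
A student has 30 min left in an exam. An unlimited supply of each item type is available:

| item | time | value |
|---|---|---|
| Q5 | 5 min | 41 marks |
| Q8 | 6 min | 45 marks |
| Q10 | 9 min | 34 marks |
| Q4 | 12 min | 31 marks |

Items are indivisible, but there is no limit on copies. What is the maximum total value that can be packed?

246 marks

Best value-per-unit is Q5 at 41/5, and filling with it alone uses time 6×5=30. No mix of the others beats 6×41 = 246.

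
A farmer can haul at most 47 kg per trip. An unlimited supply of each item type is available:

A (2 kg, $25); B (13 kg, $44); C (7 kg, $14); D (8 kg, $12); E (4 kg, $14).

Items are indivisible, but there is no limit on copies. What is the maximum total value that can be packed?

$575

Best value-per-unit is A at 25/2, and filling with it alone uses weight 23×2=46. No mix of the others beats 23×25 = 575.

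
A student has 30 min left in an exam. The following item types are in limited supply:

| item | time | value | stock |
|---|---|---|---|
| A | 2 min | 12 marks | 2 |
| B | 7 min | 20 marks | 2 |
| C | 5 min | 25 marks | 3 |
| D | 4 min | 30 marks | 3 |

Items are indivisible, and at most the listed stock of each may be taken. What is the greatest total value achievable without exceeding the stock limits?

177 marks

Top feasible selections:
- 1×A + 3×C + 3×D: time 29, value 177
- 3×C + 3×D: time 27, value 165
- 2×A + 2×C + 3×D: time 26, value 164
Best: 177 marks.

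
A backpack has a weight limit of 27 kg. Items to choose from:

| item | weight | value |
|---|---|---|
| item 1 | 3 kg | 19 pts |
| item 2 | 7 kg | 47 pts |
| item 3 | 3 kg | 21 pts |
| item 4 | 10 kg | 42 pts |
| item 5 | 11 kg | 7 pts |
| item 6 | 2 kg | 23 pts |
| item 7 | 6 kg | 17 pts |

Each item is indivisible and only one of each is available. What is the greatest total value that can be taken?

152 pts

Check high-value combinations within 27 kg:
- item 1+item 2+item 3+item 4+item 6: weight 3+7+3+10+2=25, value 19+47+21+42+23=152
- item 2+item 3+item 4+item 6: weight 7+3+10+2=22, value 47+21+42+23=133
- item 1+item 2+item 4+item 6: weight 3+7+10+2=22, value 19+47+42+23=131
Best: 152 pts.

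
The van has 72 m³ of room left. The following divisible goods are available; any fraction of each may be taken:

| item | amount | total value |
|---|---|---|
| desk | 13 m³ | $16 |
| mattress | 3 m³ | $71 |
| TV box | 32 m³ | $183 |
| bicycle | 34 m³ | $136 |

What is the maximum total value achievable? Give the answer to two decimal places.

393.69

Take in order of value per unit:
- mattress (71/3 per unit): all 3 → value 71, running total 71.00
- TV box (183/32 per unit): all 32 → value 183, running total 254.00
- bicycle (136/34 per unit): all 34 → value 136, running total 390.00
- desk (16/13 per unit): 3 of 13 → value 3×16/13 = 3.6923, running total 393.69
Total 393.69.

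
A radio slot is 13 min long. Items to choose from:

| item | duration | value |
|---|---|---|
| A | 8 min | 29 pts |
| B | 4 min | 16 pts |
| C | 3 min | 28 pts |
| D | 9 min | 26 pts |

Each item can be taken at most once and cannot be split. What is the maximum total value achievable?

Check high-value combinations within 13 min:
- A+C: duration 8+3=11, value 29+28=57
- C+D: duration 3+9=12, value 28+26=54
- A+B: duration 8+4=12, value 29+16=45
- B+C: duration 4+3=7, value 16+28=44
- B+D: duration 4+9=13, value 16+26=42
Best: 57 pts.

57 pts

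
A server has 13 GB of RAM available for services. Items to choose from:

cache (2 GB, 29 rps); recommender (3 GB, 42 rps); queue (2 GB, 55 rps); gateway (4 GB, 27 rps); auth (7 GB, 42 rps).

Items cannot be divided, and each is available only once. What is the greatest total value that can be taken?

Check high-value combinations within 13 GB:
- cache+recommender+queue+gateway: memory 2+3+2+4=11, value 29+42+55+27=153
- recommender+queue+auth: memory 3+2+7=12, value 42+55+42=139
- cache+recommender+queue: memory 2+3+2=7, value 29+42+55=126
- cache+queue+auth: memory 2+2+7=11, value 29+55+42=126
- recommender+queue+gateway: memory 3+2+4=9, value 42+55+27=124
Best: 153 rps.

153 rps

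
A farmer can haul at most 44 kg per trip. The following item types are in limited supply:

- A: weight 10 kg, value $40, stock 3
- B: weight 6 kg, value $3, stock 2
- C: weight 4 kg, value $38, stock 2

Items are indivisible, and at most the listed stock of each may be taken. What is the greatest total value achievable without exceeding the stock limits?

$199

Top feasible selections:
- 3×A + 1×B + 2×C: weight 44, value 199
- 3×A + 2×C: weight 38, value 196
- 2×A + 2×B + 2×C: weight 40, value 162
- 3×A + 1×B + 1×C: weight 40, value 161
Best: $199.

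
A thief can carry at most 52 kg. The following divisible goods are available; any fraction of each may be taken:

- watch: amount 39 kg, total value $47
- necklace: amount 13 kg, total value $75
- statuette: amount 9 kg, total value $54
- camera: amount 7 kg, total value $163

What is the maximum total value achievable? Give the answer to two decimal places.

319.72

Take in order of value per unit:
- camera (163/7 per unit): all 7 → value 163, running total 163.00
- statuette (54/9 per unit): all 9 → value 54, running total 217.00
- necklace (75/13 per unit): all 13 → value 75, running total 292.00
- watch (47/39 per unit): 23 of 39 → value 23×47/39 = 27.7179, running total 319.72
Total 319.72.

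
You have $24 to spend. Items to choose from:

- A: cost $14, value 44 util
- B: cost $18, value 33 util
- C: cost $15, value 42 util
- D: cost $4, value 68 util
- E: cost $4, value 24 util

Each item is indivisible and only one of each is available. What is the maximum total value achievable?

Check high-value combinations within $24:
- A+D+E: cost 14+4+4=22, value 44+68+24=136
- C+D+E: cost 15+4+4=23, value 42+68+24=134
- A+D: cost 14+4=18, value 44+68=112
Best: 136 util.

136 util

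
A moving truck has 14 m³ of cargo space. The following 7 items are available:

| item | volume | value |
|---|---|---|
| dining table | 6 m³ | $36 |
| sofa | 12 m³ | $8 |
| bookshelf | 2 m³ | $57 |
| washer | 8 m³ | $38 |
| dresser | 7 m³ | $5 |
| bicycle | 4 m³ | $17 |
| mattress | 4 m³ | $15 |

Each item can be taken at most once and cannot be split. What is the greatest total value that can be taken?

$112

Check high-value combinations within 14 m³:
- bookshelf+washer+bicycle: volume 2+8+4=14, value 57+38+17=112
- dining table+bookshelf+bicycle: volume 6+2+4=12, value 36+57+17=110
- bookshelf+washer+mattress: volume 2+8+4=14, value 57+38+15=110
- dining table+bookshelf+mattress: volume 6+2+4=12, value 36+57+15=108
- bookshelf+washer: volume 2+8=10, value 57+38=95
Best: $112.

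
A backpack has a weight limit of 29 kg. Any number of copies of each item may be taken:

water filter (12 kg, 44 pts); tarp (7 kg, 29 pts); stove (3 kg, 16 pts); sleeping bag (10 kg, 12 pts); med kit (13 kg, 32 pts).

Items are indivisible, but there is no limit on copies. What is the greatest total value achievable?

144 pts

Best value-per-unit is stove at 16/3, and filling with it alone uses weight 9×3=27. No mix of the others beats 9×16 = 144.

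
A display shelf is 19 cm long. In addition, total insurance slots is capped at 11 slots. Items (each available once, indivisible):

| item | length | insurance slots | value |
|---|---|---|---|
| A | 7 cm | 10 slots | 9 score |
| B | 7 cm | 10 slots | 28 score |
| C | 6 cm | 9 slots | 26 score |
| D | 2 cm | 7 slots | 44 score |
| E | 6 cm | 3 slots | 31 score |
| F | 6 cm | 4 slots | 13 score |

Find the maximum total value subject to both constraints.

Feasible sets respecting both limits:
- D+E: length 8, insurance slots 10, value 75
- D+F: length 8, insurance slots 11, value 57
- D: length 2, insurance slots 7, value 44
Best: 75 score.

75 score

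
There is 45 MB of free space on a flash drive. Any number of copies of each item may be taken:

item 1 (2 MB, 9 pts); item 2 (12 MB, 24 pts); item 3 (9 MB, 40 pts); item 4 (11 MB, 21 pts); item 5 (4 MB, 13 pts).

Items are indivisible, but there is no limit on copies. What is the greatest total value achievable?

202 pts

Best value-per-unit is item 1 at 9/2; filling with it alone gives 22×9 = 198.
Optimal mix: 18×item 1 + 1×item 3 → size 45, value 202.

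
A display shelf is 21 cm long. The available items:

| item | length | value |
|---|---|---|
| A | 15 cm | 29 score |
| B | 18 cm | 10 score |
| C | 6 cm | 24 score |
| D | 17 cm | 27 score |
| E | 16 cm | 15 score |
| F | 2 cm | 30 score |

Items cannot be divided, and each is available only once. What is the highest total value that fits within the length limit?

59 score

Check high-value combinations within 21 cm:
- A+F: length 15+2=17, value 29+30=59
- D+F: length 17+2=19, value 27+30=57
- C+F: length 6+2=8, value 24+30=54
- A+C: length 15+6=21, value 29+24=53
- E+F: length 16+2=18, value 15+30=45
Best: 59 score.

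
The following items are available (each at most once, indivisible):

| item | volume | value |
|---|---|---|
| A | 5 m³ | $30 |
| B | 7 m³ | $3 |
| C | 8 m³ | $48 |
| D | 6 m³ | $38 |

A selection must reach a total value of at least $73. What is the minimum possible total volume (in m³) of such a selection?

13

Subsets with value ≥ 73, sorted by total volume:
- A+C: volume 13, value 78
- C+D: volume 14, value 86
Minimum volume: 13 m³.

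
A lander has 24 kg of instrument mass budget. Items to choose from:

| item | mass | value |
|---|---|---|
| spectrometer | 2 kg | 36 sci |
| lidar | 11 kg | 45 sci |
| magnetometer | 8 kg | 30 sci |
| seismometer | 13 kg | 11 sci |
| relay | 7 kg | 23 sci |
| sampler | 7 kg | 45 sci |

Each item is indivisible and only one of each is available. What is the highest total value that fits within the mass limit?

134 sci

Check high-value combinations within 24 kg:
- spectrometer+magnetometer+relay+sampler: mass 2+8+7+7=24, value 36+30+23+45=134
- spectrometer+lidar+sampler: mass 2+11+7=20, value 36+45+45=126
- spectrometer+magnetometer+sampler: mass 2+8+7=17, value 36+30+45=111
- spectrometer+lidar+magnetometer: mass 2+11+8=21, value 36+45+30=111
Best: 134 sci.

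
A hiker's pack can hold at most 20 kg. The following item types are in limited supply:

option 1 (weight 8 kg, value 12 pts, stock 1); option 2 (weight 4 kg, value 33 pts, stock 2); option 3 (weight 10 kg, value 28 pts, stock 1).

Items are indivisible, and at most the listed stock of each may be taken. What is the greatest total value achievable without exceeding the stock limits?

94 pts

Top feasible selections:
- 2×option 2 + 1×option 3: weight 18, value 94
- 1×option 1 + 2×option 2: weight 16, value 78
- 2×option 2: weight 8, value 66
- 1×option 2 + 1×option 3: weight 14, value 61
Best: 94 pts.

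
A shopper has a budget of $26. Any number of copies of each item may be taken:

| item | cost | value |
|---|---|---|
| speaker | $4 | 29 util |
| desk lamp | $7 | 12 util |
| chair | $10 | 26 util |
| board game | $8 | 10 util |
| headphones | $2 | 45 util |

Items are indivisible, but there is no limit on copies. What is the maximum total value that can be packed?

585 util

Best value-per-unit is headphones at 45/2, and filling with it alone uses cost 13×2=26. No mix of the others beats 13×45 = 585.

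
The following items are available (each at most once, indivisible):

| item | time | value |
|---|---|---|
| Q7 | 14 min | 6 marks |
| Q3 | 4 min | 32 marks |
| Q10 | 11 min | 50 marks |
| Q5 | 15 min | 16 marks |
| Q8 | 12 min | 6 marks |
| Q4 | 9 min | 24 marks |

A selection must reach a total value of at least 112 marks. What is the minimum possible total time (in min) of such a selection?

36

Subsets with value ≥ 112, sorted by total time:
- Q3+Q10+Q8+Q4: time 36, value 112
- Q7+Q3+Q10+Q4: time 38, value 112
Minimum time: 36 min.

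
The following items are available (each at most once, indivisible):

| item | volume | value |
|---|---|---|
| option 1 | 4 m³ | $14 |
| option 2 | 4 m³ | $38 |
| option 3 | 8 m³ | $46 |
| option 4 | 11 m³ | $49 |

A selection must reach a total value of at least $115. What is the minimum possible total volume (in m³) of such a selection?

23

Subsets with value ≥ 115, sorted by total volume:
- option 2+option 3+option 4: volume 23, value 133
- option 1+option 2+option 3+option 4: volume 27, value 147
Minimum volume: 23 m³.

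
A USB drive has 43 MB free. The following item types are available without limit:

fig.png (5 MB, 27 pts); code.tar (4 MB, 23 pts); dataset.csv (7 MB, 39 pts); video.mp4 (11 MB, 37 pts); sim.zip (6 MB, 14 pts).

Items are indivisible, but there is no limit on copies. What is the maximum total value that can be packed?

Best value-per-unit is code.tar at 23/4; filling with it alone gives 10×23 = 230.
Optimal mix: 9×code.tar + 1×dataset.csv → size 43, value 246.

246 pts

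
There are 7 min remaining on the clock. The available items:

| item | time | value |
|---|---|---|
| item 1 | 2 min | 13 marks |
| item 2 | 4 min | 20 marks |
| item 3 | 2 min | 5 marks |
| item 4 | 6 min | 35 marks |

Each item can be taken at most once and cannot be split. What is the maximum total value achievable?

35 marks

Check high-value combinations within 7 min:
- item 4: time 6, value 35
- item 1+item 2: time 2+4=6, value 13+20=33
- item 2+item 3: time 4+2=6, value 20+5=25
Best: 35 marks.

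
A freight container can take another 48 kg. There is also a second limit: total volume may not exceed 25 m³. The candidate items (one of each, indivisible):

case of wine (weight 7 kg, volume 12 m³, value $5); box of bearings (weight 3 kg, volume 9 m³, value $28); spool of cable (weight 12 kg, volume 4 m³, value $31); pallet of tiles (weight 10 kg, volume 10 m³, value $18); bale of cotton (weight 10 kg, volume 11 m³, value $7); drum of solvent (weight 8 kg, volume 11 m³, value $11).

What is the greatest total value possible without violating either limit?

Feasible sets respecting both limits:
- box of bearings+spool of cable+pallet of tiles: weight 25, volume 23, value 77
- box of bearings+spool of cable+drum of solvent: weight 23, volume 24, value 70
- box of bearings+spool of cable+bale of cotton: weight 25, volume 24, value 66
Best: $77.

$77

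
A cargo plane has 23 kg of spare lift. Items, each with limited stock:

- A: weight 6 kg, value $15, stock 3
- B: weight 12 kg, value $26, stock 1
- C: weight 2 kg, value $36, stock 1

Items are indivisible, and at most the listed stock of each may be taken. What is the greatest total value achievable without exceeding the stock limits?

$81

Top feasible selections:
- 3×A + 1×C: weight 20, value 81
- 1×A + 1×B + 1×C: weight 20, value 77
- 2×A + 1×C: weight 14, value 66
Best: $81.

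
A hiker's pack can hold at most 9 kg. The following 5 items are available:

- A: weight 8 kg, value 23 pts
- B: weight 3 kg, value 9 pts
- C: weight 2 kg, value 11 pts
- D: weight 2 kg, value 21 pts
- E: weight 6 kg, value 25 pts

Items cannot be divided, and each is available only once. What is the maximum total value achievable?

46 pts

This is a 0/1 knapsack; check combinations near the capacity.
- D+E: weight 2+6=8, value 21+25=46
- B+C+D: weight 3+2+2=7, value 9+11+21=41
- C+E: weight 2+6=8, value 11+25=36
- B+E: weight 3+6=9, value 9+25=34
- C+D: weight 2+2=4, value 11+21=32
Best: 46 pts.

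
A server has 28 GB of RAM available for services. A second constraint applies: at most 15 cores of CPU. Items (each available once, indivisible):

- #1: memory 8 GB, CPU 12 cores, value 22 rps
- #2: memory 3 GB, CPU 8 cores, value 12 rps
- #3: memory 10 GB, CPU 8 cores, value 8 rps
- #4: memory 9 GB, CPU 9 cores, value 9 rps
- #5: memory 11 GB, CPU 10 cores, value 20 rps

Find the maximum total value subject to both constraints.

22 rps

Feasible sets respecting both limits:
- #1: memory 8, CPU 12, value 22
- #5: memory 11, CPU 10, value 20
- #2: memory 3, CPU 8, value 12
- #4: memory 9, CPU 9, value 9
Best: 22 rps.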